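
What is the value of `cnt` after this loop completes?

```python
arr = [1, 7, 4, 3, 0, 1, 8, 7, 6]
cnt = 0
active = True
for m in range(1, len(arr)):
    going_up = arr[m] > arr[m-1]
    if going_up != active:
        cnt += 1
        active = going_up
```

Count direction changes in [1, 7, 4, 3, 0, 1, 8, 7, 6]
`cnt` takes the values: 0 → 1 → 2 → 3

Answer: 3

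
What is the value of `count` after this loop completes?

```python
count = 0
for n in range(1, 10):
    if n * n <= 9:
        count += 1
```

Count numbers where n² ≤ 9
`count` takes the values: 0 → 1 → 2 → 3

Answer: 3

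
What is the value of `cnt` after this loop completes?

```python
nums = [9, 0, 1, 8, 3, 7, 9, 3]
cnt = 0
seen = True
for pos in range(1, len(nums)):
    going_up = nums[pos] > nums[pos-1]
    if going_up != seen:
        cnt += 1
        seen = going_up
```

Count direction changes in [9, 0, 1, 8, 3, 7, 9, 3]
`cnt` takes the values: 0 → 1 → 2 → 3 → 4 → 5

Answer: 5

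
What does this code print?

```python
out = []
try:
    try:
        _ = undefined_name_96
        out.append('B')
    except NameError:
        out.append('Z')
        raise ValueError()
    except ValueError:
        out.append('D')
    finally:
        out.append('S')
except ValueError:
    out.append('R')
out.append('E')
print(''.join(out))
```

Execution trace: 'Z' (inner except NameError) → 'S' (inner finally) → 'R' (outer except ValueError) → 'E' (after the try/except). Output: ZSRE

Answer: ZSRE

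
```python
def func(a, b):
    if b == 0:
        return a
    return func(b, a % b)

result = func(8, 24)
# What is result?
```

func(8, 24) -> func(24, 8) -> func(8, 0) -> 8

Answer: 8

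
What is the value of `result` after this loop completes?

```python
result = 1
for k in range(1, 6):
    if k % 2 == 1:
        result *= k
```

Product of odd numbers 1 to 5
`result` takes the values: 1 → 3 → 15

Answer: 15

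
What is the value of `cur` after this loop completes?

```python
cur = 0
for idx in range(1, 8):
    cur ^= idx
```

XOR of 1 to 7
`cur` takes the values: 0 → 1 → 3 → 0 → 4 → 1 → 7 → 0

Answer: 0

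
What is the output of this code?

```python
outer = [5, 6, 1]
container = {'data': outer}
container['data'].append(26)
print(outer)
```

Key concept: dict holds reference to list.
Step by step:
`outer = [5, 6, 1]` → outer = [5, 6, 1]
`container = {'data': outer}` → container = {'data': [5, 6, 1]}
`container['data'].append(26)` → outer = [5, 6, 1, 26]; container = {'data': [5, 6, 1, 26]}
`print(outer)` → prints [5, 6, 1, 26]

Answer: [5, 6, 1, 26]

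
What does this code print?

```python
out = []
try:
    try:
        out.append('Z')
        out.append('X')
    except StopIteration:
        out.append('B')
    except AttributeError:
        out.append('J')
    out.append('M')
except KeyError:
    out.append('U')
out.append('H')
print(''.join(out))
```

Execution trace: 'Z' (inner try body) → 'X' (inner try body, no exception) → 'M' (try body, no exception) → 'H' (after the try/except). Output: ZXMH

Answer: ZXMH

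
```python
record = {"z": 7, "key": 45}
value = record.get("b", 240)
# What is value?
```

Trace:
`record = {"z": 7, "key": 45}` → record = {'z': 7, 'key': 45}
`value = record.get("b", 240)` → value = 240
So value = 240

Answer: 240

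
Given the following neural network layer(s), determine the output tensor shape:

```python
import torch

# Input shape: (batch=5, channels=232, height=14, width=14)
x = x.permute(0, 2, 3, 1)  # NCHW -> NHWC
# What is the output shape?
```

Input: (5, 232, 14, 14) -> Output: (5, 14, 14, 232)

Answer: (5, 14, 14, 232)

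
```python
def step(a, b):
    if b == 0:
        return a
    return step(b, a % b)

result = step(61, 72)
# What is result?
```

step(61, 72) -> step(72, 61) -> step(61, 11) -> step(11, 6) -> step(6, 5) -> step(5, 1) -> step(1, 0) -> 1

Answer: 1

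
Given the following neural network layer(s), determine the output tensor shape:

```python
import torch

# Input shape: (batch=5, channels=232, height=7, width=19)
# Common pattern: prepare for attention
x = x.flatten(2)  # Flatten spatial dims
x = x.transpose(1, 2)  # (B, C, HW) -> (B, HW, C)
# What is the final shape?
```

Input: (5, 232, 7, 19) -> after flatten(2): (5, 232, 133) -> Output: (5, 133, 232)

Answer: (5, 133, 232)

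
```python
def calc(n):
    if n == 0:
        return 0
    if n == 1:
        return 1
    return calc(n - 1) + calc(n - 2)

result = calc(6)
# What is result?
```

Build up from base cases: calc(0)=0, calc(1)=1, calc(2)=1, calc(3)=2, calc(4)=3, calc(5)=5, calc(6)=8

Answer: 8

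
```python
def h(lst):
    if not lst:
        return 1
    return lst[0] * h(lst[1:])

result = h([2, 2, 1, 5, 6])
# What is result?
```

Product over [2, 2, 1, 5, 6] = 2 * 2 * 1 * 5 * 6 = 120

Answer: 120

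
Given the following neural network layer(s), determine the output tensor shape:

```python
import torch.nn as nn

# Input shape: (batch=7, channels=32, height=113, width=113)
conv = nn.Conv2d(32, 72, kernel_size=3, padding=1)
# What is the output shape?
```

Input: (7, 32, 113, 113) -> Output: (7, 72, 113, 113)

Answer: (7, 72, 113, 113)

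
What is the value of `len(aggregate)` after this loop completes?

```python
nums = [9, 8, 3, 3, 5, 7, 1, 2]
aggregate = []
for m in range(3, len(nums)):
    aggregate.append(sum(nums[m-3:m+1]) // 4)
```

Number of 4-element averages
`aggregate` takes the values: [] → [5] → [5, 4] → [5, 4, 4] → [5, 4, 4, 4] → [5, 4, 4, 4, 3]
So `len(aggregate)` = 5

Answer: 5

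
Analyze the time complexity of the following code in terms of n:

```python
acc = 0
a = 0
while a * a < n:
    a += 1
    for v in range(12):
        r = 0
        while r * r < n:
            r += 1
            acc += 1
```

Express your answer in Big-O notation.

Each loop level contributes: √n × 1 × √n. Multiplying the contributions gives O(n).

Answer: O(n)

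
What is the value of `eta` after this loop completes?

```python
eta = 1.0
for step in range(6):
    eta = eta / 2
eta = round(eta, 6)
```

Halving LR 6 times: 1 / 2^6
`eta` takes the values: 1.0 → 0.5 → 0.25 → 0.125 → 0.0625 → 0.03125 → 0.015625

Answer: 0.015625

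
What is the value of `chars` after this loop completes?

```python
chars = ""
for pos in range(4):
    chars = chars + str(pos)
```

Concatenate digits 0 to 3
`chars` takes the values: "" → "0" → "01" → "012" → "0123"

Answer: "0123"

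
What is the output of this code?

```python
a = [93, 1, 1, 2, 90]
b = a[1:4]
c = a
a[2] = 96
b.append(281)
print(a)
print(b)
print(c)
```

Key concept: slice vs alias.
Step by step:
`a = [93, 1, 1, 2, 90]` → a = [93, 1, 1, 2, 90]
`b = a[1:4]` → b = [1, 1, 2]
`c = a` → c = [93, 1, 1, 2, 90] (same object as a)
`a[2] = 96` → a = [93, 1, 96, 2, 90] (same object as c); c = [93, 1, 96, 2, 90] (same object as a)
`b.append(281)` → b = [1, 1, 2, 281]
`print(a)` → prints [93, 1, 96, 2, 90]
`print(b)` → prints [1, 1, 2, 281]
`print(c)` → prints [93, 1, 96, 2, 90]

Answer:
[93, 1, 96, 2, 90]
[1, 1, 2, 281]
[93, 1, 96, 2, 90]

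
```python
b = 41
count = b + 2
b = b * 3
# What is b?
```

Trace:
`b = 41` → b = 41
`count = b + 2` → count = 43
`b = b * 3` → b = 123
So b = 123

Answer: 123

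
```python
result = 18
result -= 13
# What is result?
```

Trace:
`result = 18` → result = 18
`result -= 13` → result = 5
So result = 5

Answer: 5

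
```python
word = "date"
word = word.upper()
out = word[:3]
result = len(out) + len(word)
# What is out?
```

Trace:
`word = "date"` → word = 'date'
`word = word.upper()` → word = 'DATE'
`out = word[:3]` → out = 'DAT'
`result = len(out) + len(word)` → result = 7
So out = 'DAT'

Answer: 'DAT'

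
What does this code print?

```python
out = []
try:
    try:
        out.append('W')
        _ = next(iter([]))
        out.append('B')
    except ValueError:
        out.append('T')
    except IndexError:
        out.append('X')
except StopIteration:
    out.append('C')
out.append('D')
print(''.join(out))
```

Execution trace: 'W' (try body) → 'C' (outer except StopIteration) → 'D' (after the try/except). Output: WCD

Answer: WCD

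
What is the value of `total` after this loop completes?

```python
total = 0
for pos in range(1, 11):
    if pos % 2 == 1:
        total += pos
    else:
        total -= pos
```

Add odd, subtract even
`total` takes the values: 0 → 1 → -1 → 2 → -2 → 3 → -3 → 4 → -4 → 5 → -5

Answer: -5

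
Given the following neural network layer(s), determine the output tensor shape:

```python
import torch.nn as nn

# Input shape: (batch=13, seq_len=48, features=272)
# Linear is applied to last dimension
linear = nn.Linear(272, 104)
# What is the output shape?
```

Input: (13, 48, 272) -> Output: (13, 48, 104)

Answer: (13, 48, 104)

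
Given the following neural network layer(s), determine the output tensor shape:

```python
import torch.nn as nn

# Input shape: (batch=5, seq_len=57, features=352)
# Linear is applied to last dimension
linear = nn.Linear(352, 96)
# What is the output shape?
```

Input: (5, 57, 352) -> Output: (5, 57, 96)

Answer: (5, 57, 96)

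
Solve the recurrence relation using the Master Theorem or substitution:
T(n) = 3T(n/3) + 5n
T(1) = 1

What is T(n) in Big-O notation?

By Master Theorem: a=3, b=3, f(n)=5n. Since log_3(3) = 1 and f(n) = Θ(n^1), Case 2 applies. T(n) = O(n log n).

Answer: O(n log n)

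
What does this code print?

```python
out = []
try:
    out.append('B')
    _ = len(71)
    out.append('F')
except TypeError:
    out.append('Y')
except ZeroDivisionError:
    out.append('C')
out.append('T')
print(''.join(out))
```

Execution trace: 'B' (try body) → 'Y' (except TypeError) → 'T' (after the try/except). Output: BYT

Answer: BYT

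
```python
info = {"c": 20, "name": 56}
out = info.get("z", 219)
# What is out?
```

Trace:
`info = {"c": 20, "name": 56}` → info = {'c': 20, 'name': 56}
`out = info.get("z", 219)` → out = 219
So out = 219

Answer: 219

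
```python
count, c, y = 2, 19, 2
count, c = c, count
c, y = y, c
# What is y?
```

Trace:
`count, c, y = 2, 19, 2` → count = 2; c = 19; y = 2
`count, c = c, count` → count = 19; c = 2
`c, y = y, c` → c = 2; y = 2
So y = 2

Answer: 2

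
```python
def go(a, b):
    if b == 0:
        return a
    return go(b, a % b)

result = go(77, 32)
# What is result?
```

go(77, 32) -> go(32, 13) -> go(13, 6) -> go(6, 1) -> go(1, 0) -> 1

Answer: 1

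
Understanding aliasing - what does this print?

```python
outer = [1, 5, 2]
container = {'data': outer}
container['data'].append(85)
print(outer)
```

Key concept: dict holds reference to list.
Step by step:
`outer = [1, 5, 2]` → outer = [1, 5, 2]
`container = {'data': outer}` → container = {'data': [1, 5, 2]}
`container['data'].append(85)` → outer = [1, 5, 2, 85]; container = {'data': [1, 5, 2, 85]}
`print(outer)` → prints [1, 5, 2, 85]

Answer: [1, 5, 2, 85]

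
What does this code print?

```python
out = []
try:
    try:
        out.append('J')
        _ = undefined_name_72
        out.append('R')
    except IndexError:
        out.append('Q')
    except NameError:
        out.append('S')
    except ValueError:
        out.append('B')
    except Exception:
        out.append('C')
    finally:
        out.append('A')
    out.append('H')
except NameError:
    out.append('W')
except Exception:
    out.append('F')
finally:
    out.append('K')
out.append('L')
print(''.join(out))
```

Execution trace: 'J' (inner try body) → 'S' (inner except NameError) → 'A' (inner finally) → 'H' (try body, no exception) → 'K' (finally) → 'L' (after the try/except). Output: JSAHKL

Answer: JSAHKL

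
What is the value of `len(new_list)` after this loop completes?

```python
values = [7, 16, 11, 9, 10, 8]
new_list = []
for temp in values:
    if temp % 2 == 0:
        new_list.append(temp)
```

Count even numbers in [7, 16, 11, 9, 10, 8]
`new_list` takes the values: [] → [16] → [16, 10] → [16, 10, 8]
So `len(new_list)` = 3

Answer: 3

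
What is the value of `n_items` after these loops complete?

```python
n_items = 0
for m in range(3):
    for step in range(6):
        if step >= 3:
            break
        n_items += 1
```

Inner breaks at 3, outer runs 3 times
`n_items` takes the values: 0 → 1 → 2 → 3 → 4 → 5 → 6 → 7 → 8 → 9

Answer: 9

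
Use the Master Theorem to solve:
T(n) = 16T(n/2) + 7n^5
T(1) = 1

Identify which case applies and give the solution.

a=16, b=2, f(n)=7n^5. log_2(16) = 4. Since c=5 > 4 and the regularity condition holds (16(n/2)^5 = (16/2^5)n^5 with 16/2^5 < 1), Case 3 applies: T(n) = Θ(f(n)) = O(n^5).

Answer: O(n^5) - Case 3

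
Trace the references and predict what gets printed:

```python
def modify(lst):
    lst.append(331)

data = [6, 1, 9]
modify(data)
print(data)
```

Key concept: function modifies passed list.
Step by step:
`data = [6, 1, 9]` → data = [6, 1, 9]
`modify(data)` → data = [6, 1, 9, 331]
`print(data)` → prints [6, 1, 9, 331]

Answer: [6, 1, 9, 331]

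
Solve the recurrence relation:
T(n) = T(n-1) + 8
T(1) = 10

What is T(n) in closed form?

Unrolling: T(n) = T(1) + 8·(n-1) = 10 + 8(n-1) = 8n + 2.

Answer: T(n) = 8n + 2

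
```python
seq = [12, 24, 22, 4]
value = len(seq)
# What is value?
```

Trace:
`seq = [12, 24, 22, 4]` → seq = [12, 24, 22, 4]
`value = len(seq)` → value = 4
So value = 4

Answer: 4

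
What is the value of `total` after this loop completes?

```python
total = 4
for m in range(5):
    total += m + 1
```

Start at 4, add 1 to 5 = 19
`total` takes the values: 4 → 5 → 7 → 10 → 14 → 19

Answer: 19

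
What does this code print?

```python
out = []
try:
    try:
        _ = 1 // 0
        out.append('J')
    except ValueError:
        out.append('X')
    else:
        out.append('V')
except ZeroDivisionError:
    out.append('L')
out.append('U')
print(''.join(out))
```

Execution trace: 'L' (outer except ZeroDivisionError) → 'U' (after the try/except). Output: LU

Answer: LU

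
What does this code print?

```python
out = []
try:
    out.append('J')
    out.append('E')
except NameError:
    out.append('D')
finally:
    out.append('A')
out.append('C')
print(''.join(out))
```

Execution trace: 'J' (try body) → 'E' (try body, no exception) → 'A' (finally) → 'C' (after the try/except). Output: JEAC

Answer: JEAC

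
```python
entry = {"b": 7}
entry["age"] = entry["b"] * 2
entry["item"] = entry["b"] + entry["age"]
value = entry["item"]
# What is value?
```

Trace:
`entry = {"b": 7}` → entry = {'b': 7}
`entry["age"] = entry["b"] * 2` → entry = {'b': 7, 'age': 14}
`entry["item"] = entry["b"] + entry["age"]` → entry = {'b': 7, 'age': 14, 'item': 21}
`value = entry["item"]` → value = 21
So value = 21

Answer: 21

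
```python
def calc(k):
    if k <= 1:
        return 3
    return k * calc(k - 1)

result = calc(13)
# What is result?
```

calc(13) = 13 * 12 * 11 * 10 * 9 * 8 * 7 * 6 * 5 * 4 * 3 * 2 * 3 = 18681062400

Answer: 18681062400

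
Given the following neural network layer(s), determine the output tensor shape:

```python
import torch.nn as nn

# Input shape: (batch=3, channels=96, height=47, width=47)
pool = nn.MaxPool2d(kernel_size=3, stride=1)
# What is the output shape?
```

Input: (3, 96, 47, 47) -> Output: (3, 96, 45, 45)

Answer: (3, 96, 45, 45)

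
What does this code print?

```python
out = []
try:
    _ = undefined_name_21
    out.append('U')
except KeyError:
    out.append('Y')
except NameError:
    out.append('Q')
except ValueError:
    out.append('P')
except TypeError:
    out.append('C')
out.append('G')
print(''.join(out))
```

Execution trace: 'Q' (except NameError) → 'G' (after the try/except). Output: QG

Answer: QG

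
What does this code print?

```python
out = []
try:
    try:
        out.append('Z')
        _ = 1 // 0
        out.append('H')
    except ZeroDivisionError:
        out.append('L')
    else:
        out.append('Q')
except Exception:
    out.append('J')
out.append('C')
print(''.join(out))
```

Execution trace: 'Z' (inner try body) → 'L' (inner except ZeroDivisionError) → 'C' (after the try/except). Output: ZLC

Answer: ZLC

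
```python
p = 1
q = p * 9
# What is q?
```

Trace:
`p = 1` → p = 1
`q = p * 9` → q = 9
So q = 9

Answer: 9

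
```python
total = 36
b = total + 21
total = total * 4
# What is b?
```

Trace:
`total = 36` → total = 36
`b = total + 21` → b = 57
`total = total * 4` → total = 144
So b = 57

Answer: 57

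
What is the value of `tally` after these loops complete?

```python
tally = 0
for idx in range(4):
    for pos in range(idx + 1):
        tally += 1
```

Triangle: 1 + 2 + ... + 4
`tally` takes the values: 0 → 1 → 2 → 3 → 4 → 5 → 6 → 7 → 8 → 9 → 10

Answer: 10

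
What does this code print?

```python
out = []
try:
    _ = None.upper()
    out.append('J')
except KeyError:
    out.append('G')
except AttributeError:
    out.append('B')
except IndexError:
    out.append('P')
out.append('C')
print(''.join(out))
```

Execution trace: 'B' (except AttributeError) → 'C' (after the try/except). Output: BC

Answer: BC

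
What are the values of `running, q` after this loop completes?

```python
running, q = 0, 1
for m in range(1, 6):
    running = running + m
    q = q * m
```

Sum and factorial of 1 to 5
`running, q` takes the values: (0, 1) → (1, 1) → (3, 1) → (3, 2) → (6, 2) → (6, 6) → (10, 6) → (10, 24) → (15, 24) → (15, 120)

Answer: 15, 120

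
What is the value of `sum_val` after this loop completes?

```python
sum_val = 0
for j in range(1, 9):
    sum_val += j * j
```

Sum of squares 1² to 8² = 204
`sum_val` takes the values: 0 → 1 → 5 → 14 → 30 → 55 → 91 → 140 → 204

Answer: 204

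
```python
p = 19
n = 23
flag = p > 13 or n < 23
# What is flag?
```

Trace:
`p = 19` → p = 19
`n = 23` → n = 23
`flag = p > 13 or n < 23` → flag = True
So flag = True

Answer: True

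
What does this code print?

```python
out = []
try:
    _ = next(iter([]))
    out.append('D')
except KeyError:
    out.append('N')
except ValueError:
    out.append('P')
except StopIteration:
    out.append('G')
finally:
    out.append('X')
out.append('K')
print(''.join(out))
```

Execution trace: 'G' (except StopIteration) → 'X' (finally) → 'K' (after the try/except). Output: GXK

Answer: GXK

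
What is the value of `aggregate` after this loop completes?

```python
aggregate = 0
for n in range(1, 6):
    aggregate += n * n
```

Sum of squares 1² to 5² = 55
`aggregate` takes the values: 0 → 1 → 5 → 14 → 30 → 55

Answer: 55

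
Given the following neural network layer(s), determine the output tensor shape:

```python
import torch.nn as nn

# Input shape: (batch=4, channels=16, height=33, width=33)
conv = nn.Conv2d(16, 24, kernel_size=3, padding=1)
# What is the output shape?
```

Input: (4, 16, 33, 33) -> Output: (4, 24, 33, 33)

Answer: (4, 24, 33, 33)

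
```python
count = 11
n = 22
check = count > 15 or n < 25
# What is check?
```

Trace:
`count = 11` → count = 11
`n = 22` → n = 22
`check = count > 15 or n < 25` → check = True
So check = True

Answer: True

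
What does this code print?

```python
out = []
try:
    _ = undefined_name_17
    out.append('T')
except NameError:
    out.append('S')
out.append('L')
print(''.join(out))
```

Execution trace: 'S' (except NameError) → 'L' (after the try/except). Output: SL

Answer: SL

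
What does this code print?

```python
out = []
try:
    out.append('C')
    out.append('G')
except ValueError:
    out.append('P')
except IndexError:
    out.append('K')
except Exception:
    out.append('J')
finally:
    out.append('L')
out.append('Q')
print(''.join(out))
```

Execution trace: 'C' (try body) → 'G' (try body, no exception) → 'L' (finally) → 'Q' (after the try/except). Output: CGLQ

Answer: CGLQ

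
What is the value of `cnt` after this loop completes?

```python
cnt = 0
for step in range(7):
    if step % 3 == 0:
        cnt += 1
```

Count numbers divisible by 3 in range(7)
`cnt` takes the values: 0 → 1 → 2 → 3

Answer: 3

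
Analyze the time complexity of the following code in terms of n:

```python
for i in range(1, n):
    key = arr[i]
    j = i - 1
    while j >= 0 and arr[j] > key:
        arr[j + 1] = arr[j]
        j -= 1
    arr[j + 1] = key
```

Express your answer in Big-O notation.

This is Insertion sort. Time complexity: O(n²).

Answer: O(n²)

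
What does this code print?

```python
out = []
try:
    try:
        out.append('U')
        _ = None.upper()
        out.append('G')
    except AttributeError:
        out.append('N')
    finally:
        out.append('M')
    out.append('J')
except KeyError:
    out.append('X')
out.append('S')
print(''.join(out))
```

Execution trace: 'U' (inner try body) → 'N' (inner except AttributeError) → 'M' (inner finally) → 'J' (try body, no exception) → 'S' (after the try/except). Output: UNMJS

Answer: UNMJS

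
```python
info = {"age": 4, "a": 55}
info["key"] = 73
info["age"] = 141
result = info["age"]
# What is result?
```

Trace:
`info = {"age": 4, "a": 55}` → info = {'age': 4, 'a': 55}
`info["key"] = 73` → info = {'age': 4, 'a': 55, 'key': 73}
`info["age"] = 141` → info = {'age': 141, 'a': 55, 'key': 73}
`result = info["age"]` → result = 141
So result = 141

Answer: 141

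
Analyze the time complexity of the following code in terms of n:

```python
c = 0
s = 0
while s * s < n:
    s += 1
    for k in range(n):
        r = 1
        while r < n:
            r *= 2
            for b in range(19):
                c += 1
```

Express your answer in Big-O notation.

Each loop level contributes: √n × n × log n × 1. Multiplying the contributions gives O(n√n log n).

Answer: O(n√n log n)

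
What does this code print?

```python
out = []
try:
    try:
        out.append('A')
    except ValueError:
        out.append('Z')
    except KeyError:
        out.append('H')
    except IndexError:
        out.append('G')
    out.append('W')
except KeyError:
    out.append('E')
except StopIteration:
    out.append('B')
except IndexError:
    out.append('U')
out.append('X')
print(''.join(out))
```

Execution trace: 'A' (inner try body, no exception) → 'W' (try body, no exception) → 'X' (after the try/except). Output: AWX

Answer: AWX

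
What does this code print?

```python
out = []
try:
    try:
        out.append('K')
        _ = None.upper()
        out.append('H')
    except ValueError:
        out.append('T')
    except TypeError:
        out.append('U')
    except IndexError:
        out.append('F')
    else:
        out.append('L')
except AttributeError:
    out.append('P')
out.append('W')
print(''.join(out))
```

Execution trace: 'K' (try body) → 'P' (outer except AttributeError) → 'W' (after the try/except). Output: KPW

Answer: KPW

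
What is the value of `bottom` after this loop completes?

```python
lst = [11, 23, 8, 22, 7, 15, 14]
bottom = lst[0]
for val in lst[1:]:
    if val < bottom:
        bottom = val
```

Minimum of [11, 23, 8, 22, 7, 15, 14]
`bottom` takes the values: 11 → 8 → 7

Answer: 7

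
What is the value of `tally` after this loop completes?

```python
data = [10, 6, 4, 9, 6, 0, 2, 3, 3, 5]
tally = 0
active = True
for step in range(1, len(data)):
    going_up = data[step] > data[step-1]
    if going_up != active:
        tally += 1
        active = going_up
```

Count direction changes in [10, 6, 4, 9, 6, 0, 2, 3, 3, 5]
`tally` takes the values: 0 → 1 → 2 → 3 → 4 → 5 → 6

Answer: 6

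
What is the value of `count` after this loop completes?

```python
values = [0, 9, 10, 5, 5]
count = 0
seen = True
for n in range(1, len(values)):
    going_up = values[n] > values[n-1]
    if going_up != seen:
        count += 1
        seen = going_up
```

Count direction changes in [0, 9, 10, 5, 5]
`count` takes the values: 0 → 1

Answer: 1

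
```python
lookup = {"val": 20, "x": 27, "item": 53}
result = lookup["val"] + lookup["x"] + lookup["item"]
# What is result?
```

Trace:
`lookup = {"val": 20, "x": 27, "item": 53}` → lookup = {'val': 20, 'x': 27, 'item': 53}
`result = lookup["val"] + lookup["x"] + lookup["item"]` → result = 100
So result = 100

Answer: 100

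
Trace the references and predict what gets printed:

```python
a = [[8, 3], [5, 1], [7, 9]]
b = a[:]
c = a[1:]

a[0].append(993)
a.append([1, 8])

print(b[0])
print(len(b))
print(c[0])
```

Key concept: slice with nested mutation.
Step by step:
`a = [[8, 3], [5, 1], [7, 9]]` → a = [[8, 3], [5, 1], [7, 9]]
`b = a[:]` → b = [[8, 3], [5, 1], [7, 9]]
`c = a[1:]` → c = [[5, 1], [7, 9]]
`a[0].append(993)` → a = [[8, 3, 993], [5, 1], [7, 9]]; b = [[8, 3, 993], [5, 1], [7, 9]]
`a.append([1, 8])` → a = [[8, 3, 993], [5, 1], [7, 9], [1, 8]]
`print(b[0])` → prints [8, 3, 993]
`print(len(b))` → prints 3
`print(c[0])` → prints [5, 1]

Answer:
[8, 3, 993]
3
[5, 1]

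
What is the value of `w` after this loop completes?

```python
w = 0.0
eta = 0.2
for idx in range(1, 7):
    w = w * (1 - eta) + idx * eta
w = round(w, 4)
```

Moving average with lr=0.2
`w` takes the values: 0.0 → 0.2 → 0.56 → 1.048 → 1.6384 → 2.31072 → 3.048576 → 3.0486

Answer: 3.0486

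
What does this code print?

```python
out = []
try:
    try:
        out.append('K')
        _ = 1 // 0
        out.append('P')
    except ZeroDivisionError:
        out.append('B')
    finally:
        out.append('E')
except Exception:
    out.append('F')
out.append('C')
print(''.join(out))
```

Execution trace: 'K' (inner try body) → 'B' (inner except ZeroDivisionError) → 'E' (inner finally) → 'C' (after the try/except). Output: KBEC

Answer: KBEC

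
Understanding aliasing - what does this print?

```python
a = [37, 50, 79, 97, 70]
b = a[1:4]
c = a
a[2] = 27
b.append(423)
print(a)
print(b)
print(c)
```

Key concept: slice vs alias.
Step by step:
`a = [37, 50, 79, 97, 70]` → a = [37, 50, 79, 97, 70]
`b = a[1:4]` → b = [50, 79, 97]
`c = a` → c = [37, 50, 79, 97, 70] (same object as a)
`a[2] = 27` → a = [37, 50, 27, 97, 70] (same object as c); c = [37, 50, 27, 97, 70] (same object as a)
`b.append(423)` → b = [50, 79, 97, 423]
`print(a)` → prints [37, 50, 27, 97, 70]
`print(b)` → prints [50, 79, 97, 423]
`print(c)` → prints [37, 50, 27, 97, 70]

Answer:
[37, 50, 27, 97, 70]
[50, 79, 97, 423]
[37, 50, 27, 97, 70]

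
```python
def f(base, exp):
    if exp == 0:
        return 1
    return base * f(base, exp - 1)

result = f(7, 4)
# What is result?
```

f(7, 4) = 7 * 7 * 7 * 7 = 2401

Answer: 2401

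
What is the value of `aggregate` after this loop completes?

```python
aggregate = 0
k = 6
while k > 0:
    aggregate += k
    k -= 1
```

Sum 6 down to 1
`aggregate` takes the values: 0 → 6 → 11 → 15 → 18 → 20 → 21

Answer: 21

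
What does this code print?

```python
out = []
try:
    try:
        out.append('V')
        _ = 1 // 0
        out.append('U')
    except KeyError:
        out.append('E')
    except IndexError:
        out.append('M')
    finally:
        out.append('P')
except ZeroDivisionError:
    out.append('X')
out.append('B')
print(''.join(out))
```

Execution trace: 'V' (try body) → 'P' (finally) → 'X' (outer except ZeroDivisionError) → 'B' (after the try/except). Output: VPXB

Answer: VPXB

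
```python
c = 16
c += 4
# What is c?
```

Trace:
`c = 16` → c = 16
`c += 4` → c = 20
So c = 20

Answer: 20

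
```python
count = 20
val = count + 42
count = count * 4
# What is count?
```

Trace:
`count = 20` → count = 20
`val = count + 42` → val = 62
`count = count * 4` → count = 80
So count = 80

Answer: 80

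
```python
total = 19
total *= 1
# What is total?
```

Trace:
`total = 19` → total = 19
`total *= 1` → total = 19
So total = 19

Answer: 19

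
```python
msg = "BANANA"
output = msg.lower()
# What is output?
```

Trace:
`msg = "BANANA"` → msg = 'BANANA'
`output = msg.lower()` → output = 'banana'
So output = 'banana'

Answer: 'banana'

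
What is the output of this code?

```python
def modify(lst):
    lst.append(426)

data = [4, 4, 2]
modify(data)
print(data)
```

Key concept: function modifies passed list.
Step by step:
`data = [4, 4, 2]` → data = [4, 4, 2]
`modify(data)` → data = [4, 4, 2, 426]
`print(data)` → prints [4, 4, 2, 426]

Answer: [4, 4, 2, 426]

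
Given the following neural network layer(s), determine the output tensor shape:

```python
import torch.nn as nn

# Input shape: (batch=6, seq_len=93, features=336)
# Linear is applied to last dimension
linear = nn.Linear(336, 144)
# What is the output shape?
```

Input: (6, 93, 336) -> Output: (6, 93, 144)

Answer: (6, 93, 144)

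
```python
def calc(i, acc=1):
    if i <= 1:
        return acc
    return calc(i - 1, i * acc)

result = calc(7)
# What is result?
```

Accumulator trace (n, acc): (7, 1) -> (6, 7) -> (5, 42) -> (4, 210) -> (3, 840) -> (2, 2520) -> (1, 5040) -> return 5040

Answer: 5040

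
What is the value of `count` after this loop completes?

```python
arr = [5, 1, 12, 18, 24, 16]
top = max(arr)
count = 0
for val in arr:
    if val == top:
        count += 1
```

Count of max value 24 in [5, 1, 12, 18, 24, 16]
`count` takes the values: 0 → 1

Answer: 1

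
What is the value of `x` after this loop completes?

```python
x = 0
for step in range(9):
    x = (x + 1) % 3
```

Increment mod 3, 9 times = 0
`x` takes the values: 0 → 1 → 2 → 0 → 1 → 2 → 0 → 1 → 2 → 0

Answer: 0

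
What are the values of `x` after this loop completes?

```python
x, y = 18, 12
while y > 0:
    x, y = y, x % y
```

GCD of 18 and 12
`x` takes the values: 18 → 12 → 6

Answer: 6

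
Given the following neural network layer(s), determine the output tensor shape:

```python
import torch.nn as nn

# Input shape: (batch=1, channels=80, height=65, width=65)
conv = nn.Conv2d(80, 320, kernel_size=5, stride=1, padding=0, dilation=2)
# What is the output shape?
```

Input: (1, 80, 65, 65) -> Output: (1, 320, 57, 57)

Answer: (1, 320, 57, 57)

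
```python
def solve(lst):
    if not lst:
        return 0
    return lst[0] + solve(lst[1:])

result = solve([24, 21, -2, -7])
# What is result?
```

24 + 21 + (-2) + (-7) + 0 = 36

Answer: 36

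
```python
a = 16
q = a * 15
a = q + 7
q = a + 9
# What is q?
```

Trace:
`a = 16` → a = 16
`q = a * 15` → q = 240
`a = q + 7` → a = 247
`q = a + 9` → q = 256
So q = 256

Answer: 256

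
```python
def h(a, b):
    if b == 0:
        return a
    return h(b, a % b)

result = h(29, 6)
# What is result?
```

h(29, 6) -> h(6, 5) -> h(5, 1) -> h(1, 0) -> 1

Answer: 1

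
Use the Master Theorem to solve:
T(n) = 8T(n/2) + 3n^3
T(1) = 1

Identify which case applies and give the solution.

a=8, b=2, f(n)=3n^3. log_2(8) = 3. Since c=3 = 3, Case 2 applies: T(n) = Θ(n^log_b(a) · log n) = O(n^3 log n).

Answer: O(n^3 log n) - Case 2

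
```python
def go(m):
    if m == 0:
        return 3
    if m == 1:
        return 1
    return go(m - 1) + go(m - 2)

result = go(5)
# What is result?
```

Build up from base cases: go(0)=3, go(1)=1, go(2)=4, go(3)=5, go(4)=9, go(5)=14

Answer: 14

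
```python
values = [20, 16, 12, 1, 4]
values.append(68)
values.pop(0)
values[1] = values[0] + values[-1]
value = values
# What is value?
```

Trace:
`values = [20, 16, 12, 1, 4]` → values = [20, 16, 12, 1, 4]
`values.append(68)` → values = [20, 16, 12, 1, 4, 68]
`values.pop(0)` → values = [16, 12, 1, 4, 68]
`values[1] = values[0] + values[-1]` → values = [16, 84, 1, 4, 68]
`value = values` → value = [16, 84, 1, 4, 68]
So value = [16, 84, 1, 4, 68]

Answer: [16, 84, 1, 4, 68]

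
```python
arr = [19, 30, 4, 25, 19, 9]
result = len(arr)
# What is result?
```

Trace:
`arr = [19, 30, 4, 25, 19, 9]` → arr = [19, 30, 4, 25, 19, 9]
`result = len(arr)` → result = 6
So result = 6

Answer: 6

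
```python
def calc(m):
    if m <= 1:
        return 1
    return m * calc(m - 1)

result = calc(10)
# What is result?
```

calc(10) = 10 * 9 * 8 * 7 * 6 * 5 * 4 * 3 * 2 * 1 = 3628800

Answer: 3628800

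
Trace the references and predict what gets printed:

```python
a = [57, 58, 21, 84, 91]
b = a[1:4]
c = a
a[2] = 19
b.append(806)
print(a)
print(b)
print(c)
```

Key concept: slice vs alias.
Step by step:
`a = [57, 58, 21, 84, 91]` → a = [57, 58, 21, 84, 91]
`b = a[1:4]` → b = [58, 21, 84]
`c = a` → c = [57, 58, 21, 84, 91] (same object as a)
`a[2] = 19` → a = [57, 58, 19, 84, 91] (same object as c); c = [57, 58, 19, 84, 91] (same object as a)
`b.append(806)` → b = [58, 21, 84, 806]
`print(a)` → prints [57, 58, 19, 84, 91]
`print(b)` → prints [58, 21, 84, 806]
`print(c)` → prints [57, 58, 19, 84, 91]

Answer:
[57, 58, 19, 84, 91]
[58, 21, 84, 806]
[57, 58, 19, 84, 91]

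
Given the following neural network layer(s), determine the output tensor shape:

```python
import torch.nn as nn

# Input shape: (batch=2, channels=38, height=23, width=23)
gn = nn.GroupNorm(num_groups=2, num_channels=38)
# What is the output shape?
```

Input: (2, 38, 23, 23) -> Output: (2, 38, 23, 23)

Answer: (2, 38, 23, 23)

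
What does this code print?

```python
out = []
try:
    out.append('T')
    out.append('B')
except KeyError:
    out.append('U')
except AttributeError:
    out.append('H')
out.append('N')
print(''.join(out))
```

Execution trace: 'T' (try body) → 'B' (try body, no exception) → 'N' (after the try/except). Output: TBN

Answer: TBN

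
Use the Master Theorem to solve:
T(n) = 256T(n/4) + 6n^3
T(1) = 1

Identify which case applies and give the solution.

a=256, b=4, f(n)=6n^3. log_4(256) = 4. Since c=3 < 4, Case 1 applies: T(n) = Θ(n^log_b(a)) = O(n^4).

Answer: O(n^4) - Case 1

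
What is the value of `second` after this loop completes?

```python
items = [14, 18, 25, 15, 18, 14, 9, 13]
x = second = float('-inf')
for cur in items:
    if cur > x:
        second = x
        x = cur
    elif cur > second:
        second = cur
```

Second largest (with repeats) in [14, 18, 25, 15, 18, 14, 9, 13]
`second` takes the values: -inf → 14 → 18

Answer: 18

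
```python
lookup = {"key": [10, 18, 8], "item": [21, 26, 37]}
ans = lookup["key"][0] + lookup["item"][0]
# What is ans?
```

Trace:
`lookup = {"key": [10, 18, 8], "item": [21, 26, 37]}` → lookup = {'key': [10, 18, 8], 'item': [21, 26, 37]}
`ans = lookup["key"][0] + lookup["item"][0]` → ans = 31
So ans = 31

Answer: 31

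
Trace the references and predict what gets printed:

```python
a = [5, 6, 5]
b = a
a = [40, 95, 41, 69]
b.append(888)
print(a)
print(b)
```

Key concept: rebinding vs mutation: a is rebound to a new list, b still points at the original.
Step by step:
`a = [5, 6, 5]` → a = [5, 6, 5]
`b = a` → b = [5, 6, 5] (same object as a)
`a = [40, 95, 41, 69]` → a = [40, 95, 41, 69]
`b.append(888)` → b = [5, 6, 5, 888]
`print(a)` → prints [40, 95, 41, 69]
`print(b)` → prints [5, 6, 5, 888]

Answer:
[40, 95, 41, 69]
[5, 6, 5, 888]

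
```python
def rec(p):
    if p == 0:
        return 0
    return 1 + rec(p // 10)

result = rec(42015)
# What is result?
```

Count of digits of 42015: 5

Answer: 5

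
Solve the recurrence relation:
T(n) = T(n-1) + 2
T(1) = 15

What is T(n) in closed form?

Unrolling: T(n) = T(1) + 2·(n-1) = 15 + 2(n-1) = 2n + 13.

Answer: T(n) = 2n + 13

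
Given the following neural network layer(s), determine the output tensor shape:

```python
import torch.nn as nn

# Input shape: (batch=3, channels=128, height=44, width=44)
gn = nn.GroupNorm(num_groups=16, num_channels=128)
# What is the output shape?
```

Input: (3, 128, 44, 44) -> Output: (3, 128, 44, 44)

Answer: (3, 128, 44, 44)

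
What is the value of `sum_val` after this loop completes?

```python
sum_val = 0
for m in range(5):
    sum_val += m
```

Sum of 0 to 4 = 10
`sum_val` takes the values: 0 → 1 → 3 → 6 → 10

Answer: 10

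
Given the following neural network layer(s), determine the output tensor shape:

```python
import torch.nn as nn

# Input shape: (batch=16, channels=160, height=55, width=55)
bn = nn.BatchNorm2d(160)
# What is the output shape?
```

Input: (16, 160, 55, 55) -> Output: (16, 160, 55, 55)

Answer: (16, 160, 55, 55)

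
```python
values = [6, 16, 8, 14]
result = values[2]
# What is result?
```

Trace:
`values = [6, 16, 8, 14]` → values = [6, 16, 8, 14]
`result = values[2]` → result = 8
So result = 8

Answer: 8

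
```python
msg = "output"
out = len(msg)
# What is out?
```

Trace:
`msg = "output"` → msg = 'output'
`out = len(msg)` → out = 6
So out = 6

Answer: 6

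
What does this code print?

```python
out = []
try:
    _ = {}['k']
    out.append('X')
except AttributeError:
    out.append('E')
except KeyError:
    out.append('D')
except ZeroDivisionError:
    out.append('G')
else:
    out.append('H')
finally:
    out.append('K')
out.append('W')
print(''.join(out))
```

Execution trace: 'D' (except KeyError) → 'K' (finally) → 'W' (after the try/except). Output: DKW

Answer: DKW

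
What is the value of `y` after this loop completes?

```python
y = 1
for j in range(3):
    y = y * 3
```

Multiply by 3, 3 times: 1 * 3^3 = 27
`y` takes the values: 1 → 3 → 9 → 27

Answer: 27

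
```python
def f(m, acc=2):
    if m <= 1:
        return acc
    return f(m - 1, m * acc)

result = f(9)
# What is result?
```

Accumulator trace (n, acc): (9, 2) -> (8, 18) -> (7, 144) -> (6, 1008) -> (5, 6048) -> (4, 30240) -> (3, 120960) -> (2, 362880) -> (1, 725760) -> return 725760

Answer: 725760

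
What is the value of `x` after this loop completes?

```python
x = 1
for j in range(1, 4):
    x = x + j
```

Start at 1, add 1 through 3
`x` takes the values: 1 → 2 → 4 → 7

Answer: 7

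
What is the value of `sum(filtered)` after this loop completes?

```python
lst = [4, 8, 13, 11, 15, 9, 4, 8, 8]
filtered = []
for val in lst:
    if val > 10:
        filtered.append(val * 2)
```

Sum of doubled values > 10
`filtered` takes the values: [] → [26] → [26, 22] → [26, 22, 30]
So `sum(filtered)` = 78

Answer: 78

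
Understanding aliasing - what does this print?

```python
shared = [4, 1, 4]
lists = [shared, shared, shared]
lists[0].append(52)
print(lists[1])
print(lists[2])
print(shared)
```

Key concept: list of same reference.
Step by step:
`shared = [4, 1, 4]` → shared = [4, 1, 4]
`lists = [shared, shared, shared]` → lists = [[4, 1, 4], [4, 1, 4], [4, 1, 4]]
`lists[0].append(52)` → shared = [4, 1, 4, 52]; lists = [[4, 1, 4, 52], [4, 1, 4, 52], [4, 1, 4, 52]]
`print(lists[1])` → prints [4, 1, 4, 52]
`print(lists[2])` → prints [4, 1, 4, 52]
`print(shared)` → prints [4, 1, 4, 52]

Answer:
[4, 1, 4, 52]
[4, 1, 4, 52]
[4, 1, 4, 52]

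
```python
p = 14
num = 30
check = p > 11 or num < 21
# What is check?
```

Trace:
`p = 14` → p = 14
`num = 30` → num = 30
`check = p > 11 or num < 21` → check = True
So check = True

Answer: True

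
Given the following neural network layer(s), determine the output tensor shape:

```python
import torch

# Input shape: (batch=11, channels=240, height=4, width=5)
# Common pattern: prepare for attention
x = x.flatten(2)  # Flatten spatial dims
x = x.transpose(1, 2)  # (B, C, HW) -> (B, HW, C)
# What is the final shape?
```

Input: (11, 240, 4, 5) -> after flatten(2): (11, 240, 20) -> Output: (11, 20, 240)

Answer: (11, 20, 240)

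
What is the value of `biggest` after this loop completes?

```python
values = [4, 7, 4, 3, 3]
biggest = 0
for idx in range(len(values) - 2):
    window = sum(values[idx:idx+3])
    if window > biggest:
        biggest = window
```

Max sum of 3-element window in [4, 7, 4, 3, 3]
`biggest` takes the values: 0 → 15

Answer: 15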